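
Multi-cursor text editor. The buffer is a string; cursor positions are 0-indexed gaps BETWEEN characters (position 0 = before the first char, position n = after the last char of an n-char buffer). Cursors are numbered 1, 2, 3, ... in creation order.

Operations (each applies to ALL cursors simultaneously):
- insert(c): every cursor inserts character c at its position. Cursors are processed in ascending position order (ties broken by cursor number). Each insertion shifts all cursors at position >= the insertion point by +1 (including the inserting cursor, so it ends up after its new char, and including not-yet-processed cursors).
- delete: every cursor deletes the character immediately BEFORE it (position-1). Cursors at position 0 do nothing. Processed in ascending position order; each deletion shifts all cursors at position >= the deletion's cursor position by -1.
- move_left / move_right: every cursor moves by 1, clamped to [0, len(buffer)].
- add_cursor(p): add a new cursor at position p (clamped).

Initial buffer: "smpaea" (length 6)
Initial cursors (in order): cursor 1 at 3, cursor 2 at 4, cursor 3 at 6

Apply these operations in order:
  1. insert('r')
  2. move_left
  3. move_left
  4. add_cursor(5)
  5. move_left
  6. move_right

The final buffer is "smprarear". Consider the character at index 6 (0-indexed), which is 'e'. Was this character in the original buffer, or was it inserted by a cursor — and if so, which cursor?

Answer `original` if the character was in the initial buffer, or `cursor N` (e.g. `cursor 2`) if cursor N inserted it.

Answer: original

Derivation:
After op 1 (insert('r')): buffer="smprarear" (len 9), cursors c1@4 c2@6 c3@9, authorship ...1.2..3
After op 2 (move_left): buffer="smprarear" (len 9), cursors c1@3 c2@5 c3@8, authorship ...1.2..3
After op 3 (move_left): buffer="smprarear" (len 9), cursors c1@2 c2@4 c3@7, authorship ...1.2..3
After op 4 (add_cursor(5)): buffer="smprarear" (len 9), cursors c1@2 c2@4 c4@5 c3@7, authorship ...1.2..3
After op 5 (move_left): buffer="smprarear" (len 9), cursors c1@1 c2@3 c4@4 c3@6, authorship ...1.2..3
After op 6 (move_right): buffer="smprarear" (len 9), cursors c1@2 c2@4 c4@5 c3@7, authorship ...1.2..3
Authorship (.=original, N=cursor N): . . . 1 . 2 . . 3
Index 6: author = original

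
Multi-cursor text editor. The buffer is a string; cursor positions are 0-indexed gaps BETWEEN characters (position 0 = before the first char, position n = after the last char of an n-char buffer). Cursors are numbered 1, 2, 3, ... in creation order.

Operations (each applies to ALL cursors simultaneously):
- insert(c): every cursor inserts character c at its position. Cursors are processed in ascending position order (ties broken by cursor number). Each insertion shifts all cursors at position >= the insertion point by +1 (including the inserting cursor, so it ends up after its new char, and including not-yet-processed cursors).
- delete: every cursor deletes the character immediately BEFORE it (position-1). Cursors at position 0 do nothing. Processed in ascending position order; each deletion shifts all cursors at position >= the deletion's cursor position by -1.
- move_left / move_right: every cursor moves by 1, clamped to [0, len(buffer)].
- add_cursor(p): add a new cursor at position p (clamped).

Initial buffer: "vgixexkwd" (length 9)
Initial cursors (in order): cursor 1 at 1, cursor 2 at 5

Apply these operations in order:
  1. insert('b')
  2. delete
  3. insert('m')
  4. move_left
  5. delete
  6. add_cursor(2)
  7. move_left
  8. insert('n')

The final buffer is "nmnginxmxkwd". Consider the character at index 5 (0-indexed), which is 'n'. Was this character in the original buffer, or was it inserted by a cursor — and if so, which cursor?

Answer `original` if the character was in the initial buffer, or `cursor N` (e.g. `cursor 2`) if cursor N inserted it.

Answer: cursor 2

Derivation:
After op 1 (insert('b')): buffer="vbgixebxkwd" (len 11), cursors c1@2 c2@7, authorship .1....2....
After op 2 (delete): buffer="vgixexkwd" (len 9), cursors c1@1 c2@5, authorship .........
After op 3 (insert('m')): buffer="vmgixemxkwd" (len 11), cursors c1@2 c2@7, authorship .1....2....
After op 4 (move_left): buffer="vmgixemxkwd" (len 11), cursors c1@1 c2@6, authorship .1....2....
After op 5 (delete): buffer="mgixmxkwd" (len 9), cursors c1@0 c2@4, authorship 1...2....
After op 6 (add_cursor(2)): buffer="mgixmxkwd" (len 9), cursors c1@0 c3@2 c2@4, authorship 1...2....
After op 7 (move_left): buffer="mgixmxkwd" (len 9), cursors c1@0 c3@1 c2@3, authorship 1...2....
After op 8 (insert('n')): buffer="nmnginxmxkwd" (len 12), cursors c1@1 c3@3 c2@6, authorship 113..2.2....
Authorship (.=original, N=cursor N): 1 1 3 . . 2 . 2 . . . .
Index 5: author = 2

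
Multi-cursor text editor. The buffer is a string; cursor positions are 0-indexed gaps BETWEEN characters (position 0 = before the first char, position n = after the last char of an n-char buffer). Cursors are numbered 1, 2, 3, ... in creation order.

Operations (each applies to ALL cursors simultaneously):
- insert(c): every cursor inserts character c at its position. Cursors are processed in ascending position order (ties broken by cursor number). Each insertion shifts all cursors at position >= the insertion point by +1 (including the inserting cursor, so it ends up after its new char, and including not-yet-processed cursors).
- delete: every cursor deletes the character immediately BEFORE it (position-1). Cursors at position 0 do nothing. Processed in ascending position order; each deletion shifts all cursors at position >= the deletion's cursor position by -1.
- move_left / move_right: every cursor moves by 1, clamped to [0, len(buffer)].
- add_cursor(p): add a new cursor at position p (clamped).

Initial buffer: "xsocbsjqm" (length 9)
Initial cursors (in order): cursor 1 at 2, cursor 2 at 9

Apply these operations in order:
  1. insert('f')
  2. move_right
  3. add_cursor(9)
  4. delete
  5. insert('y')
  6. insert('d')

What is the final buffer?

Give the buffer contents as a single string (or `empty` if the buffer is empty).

After op 1 (insert('f')): buffer="xsfocbsjqmf" (len 11), cursors c1@3 c2@11, authorship ..1.......2
After op 2 (move_right): buffer="xsfocbsjqmf" (len 11), cursors c1@4 c2@11, authorship ..1.......2
After op 3 (add_cursor(9)): buffer="xsfocbsjqmf" (len 11), cursors c1@4 c3@9 c2@11, authorship ..1.......2
After op 4 (delete): buffer="xsfcbsjm" (len 8), cursors c1@3 c3@7 c2@8, authorship ..1.....
After op 5 (insert('y')): buffer="xsfycbsjymy" (len 11), cursors c1@4 c3@9 c2@11, authorship ..11....3.2
After op 6 (insert('d')): buffer="xsfydcbsjydmyd" (len 14), cursors c1@5 c3@11 c2@14, authorship ..111....33.22

Answer: xsfydcbsjydmyd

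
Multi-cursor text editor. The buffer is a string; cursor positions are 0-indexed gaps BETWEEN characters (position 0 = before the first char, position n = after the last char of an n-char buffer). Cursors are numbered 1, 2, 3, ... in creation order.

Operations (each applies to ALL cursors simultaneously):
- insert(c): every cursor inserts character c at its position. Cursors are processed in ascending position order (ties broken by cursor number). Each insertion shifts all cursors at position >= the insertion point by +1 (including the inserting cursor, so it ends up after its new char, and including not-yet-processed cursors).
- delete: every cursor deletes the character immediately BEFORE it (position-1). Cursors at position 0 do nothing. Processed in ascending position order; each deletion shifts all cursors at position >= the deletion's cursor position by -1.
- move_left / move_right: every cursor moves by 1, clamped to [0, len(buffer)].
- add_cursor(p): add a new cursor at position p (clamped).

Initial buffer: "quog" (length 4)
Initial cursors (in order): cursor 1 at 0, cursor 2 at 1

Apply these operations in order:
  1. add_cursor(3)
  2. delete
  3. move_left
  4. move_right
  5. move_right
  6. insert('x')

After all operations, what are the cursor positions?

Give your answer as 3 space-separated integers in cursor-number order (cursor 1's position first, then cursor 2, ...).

After op 1 (add_cursor(3)): buffer="quog" (len 4), cursors c1@0 c2@1 c3@3, authorship ....
After op 2 (delete): buffer="ug" (len 2), cursors c1@0 c2@0 c3@1, authorship ..
After op 3 (move_left): buffer="ug" (len 2), cursors c1@0 c2@0 c3@0, authorship ..
After op 4 (move_right): buffer="ug" (len 2), cursors c1@1 c2@1 c3@1, authorship ..
After op 5 (move_right): buffer="ug" (len 2), cursors c1@2 c2@2 c3@2, authorship ..
After op 6 (insert('x')): buffer="ugxxx" (len 5), cursors c1@5 c2@5 c3@5, authorship ..123

Answer: 5 5 5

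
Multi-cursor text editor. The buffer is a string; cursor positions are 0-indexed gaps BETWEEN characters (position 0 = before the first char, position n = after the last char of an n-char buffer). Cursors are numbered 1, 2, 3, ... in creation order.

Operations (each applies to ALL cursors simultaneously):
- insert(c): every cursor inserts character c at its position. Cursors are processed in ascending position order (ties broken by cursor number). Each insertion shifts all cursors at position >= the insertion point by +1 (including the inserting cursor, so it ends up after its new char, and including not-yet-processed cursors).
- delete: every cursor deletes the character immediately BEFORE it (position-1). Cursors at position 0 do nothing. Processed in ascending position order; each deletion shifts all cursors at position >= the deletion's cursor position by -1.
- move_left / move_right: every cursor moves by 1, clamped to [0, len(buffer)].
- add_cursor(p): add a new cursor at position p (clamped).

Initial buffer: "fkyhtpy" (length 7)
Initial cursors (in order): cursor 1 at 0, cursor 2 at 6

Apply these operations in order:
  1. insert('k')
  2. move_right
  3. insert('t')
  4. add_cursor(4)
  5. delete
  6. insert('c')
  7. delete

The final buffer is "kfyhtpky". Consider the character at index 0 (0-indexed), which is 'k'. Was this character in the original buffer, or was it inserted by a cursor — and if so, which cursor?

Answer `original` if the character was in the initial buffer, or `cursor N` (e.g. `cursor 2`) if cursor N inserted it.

Answer: cursor 1

Derivation:
After op 1 (insert('k')): buffer="kfkyhtpky" (len 9), cursors c1@1 c2@8, authorship 1......2.
After op 2 (move_right): buffer="kfkyhtpky" (len 9), cursors c1@2 c2@9, authorship 1......2.
After op 3 (insert('t')): buffer="kftkyhtpkyt" (len 11), cursors c1@3 c2@11, authorship 1.1.....2.2
After op 4 (add_cursor(4)): buffer="kftkyhtpkyt" (len 11), cursors c1@3 c3@4 c2@11, authorship 1.1.....2.2
After op 5 (delete): buffer="kfyhtpky" (len 8), cursors c1@2 c3@2 c2@8, authorship 1.....2.
After op 6 (insert('c')): buffer="kfccyhtpkyc" (len 11), cursors c1@4 c3@4 c2@11, authorship 1.13....2.2
After op 7 (delete): buffer="kfyhtpky" (len 8), cursors c1@2 c3@2 c2@8, authorship 1.....2.
Authorship (.=original, N=cursor N): 1 . . . . . 2 .
Index 0: author = 1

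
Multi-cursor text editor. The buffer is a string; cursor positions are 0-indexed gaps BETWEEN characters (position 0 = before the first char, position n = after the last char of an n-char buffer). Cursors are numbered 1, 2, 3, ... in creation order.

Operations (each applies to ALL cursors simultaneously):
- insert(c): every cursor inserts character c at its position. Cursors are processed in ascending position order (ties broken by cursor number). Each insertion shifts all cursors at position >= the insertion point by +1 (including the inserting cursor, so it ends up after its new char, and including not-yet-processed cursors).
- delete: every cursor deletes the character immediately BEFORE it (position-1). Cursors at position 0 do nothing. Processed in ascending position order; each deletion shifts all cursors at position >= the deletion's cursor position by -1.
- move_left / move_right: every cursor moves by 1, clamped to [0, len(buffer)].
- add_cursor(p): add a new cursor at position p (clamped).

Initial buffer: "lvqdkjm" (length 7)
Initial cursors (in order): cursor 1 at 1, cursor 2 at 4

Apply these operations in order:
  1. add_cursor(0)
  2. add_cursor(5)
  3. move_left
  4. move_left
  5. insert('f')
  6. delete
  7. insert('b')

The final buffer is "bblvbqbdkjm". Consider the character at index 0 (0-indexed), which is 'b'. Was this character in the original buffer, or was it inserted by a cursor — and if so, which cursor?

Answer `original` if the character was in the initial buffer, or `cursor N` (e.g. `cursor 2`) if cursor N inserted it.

Answer: cursor 1

Derivation:
After op 1 (add_cursor(0)): buffer="lvqdkjm" (len 7), cursors c3@0 c1@1 c2@4, authorship .......
After op 2 (add_cursor(5)): buffer="lvqdkjm" (len 7), cursors c3@0 c1@1 c2@4 c4@5, authorship .......
After op 3 (move_left): buffer="lvqdkjm" (len 7), cursors c1@0 c3@0 c2@3 c4@4, authorship .......
After op 4 (move_left): buffer="lvqdkjm" (len 7), cursors c1@0 c3@0 c2@2 c4@3, authorship .......
After op 5 (insert('f')): buffer="fflvfqfdkjm" (len 11), cursors c1@2 c3@2 c2@5 c4@7, authorship 13..2.4....
After op 6 (delete): buffer="lvqdkjm" (len 7), cursors c1@0 c3@0 c2@2 c4@3, authorship .......
After op 7 (insert('b')): buffer="bblvbqbdkjm" (len 11), cursors c1@2 c3@2 c2@5 c4@7, authorship 13..2.4....
Authorship (.=original, N=cursor N): 1 3 . . 2 . 4 . . . .
Index 0: author = 1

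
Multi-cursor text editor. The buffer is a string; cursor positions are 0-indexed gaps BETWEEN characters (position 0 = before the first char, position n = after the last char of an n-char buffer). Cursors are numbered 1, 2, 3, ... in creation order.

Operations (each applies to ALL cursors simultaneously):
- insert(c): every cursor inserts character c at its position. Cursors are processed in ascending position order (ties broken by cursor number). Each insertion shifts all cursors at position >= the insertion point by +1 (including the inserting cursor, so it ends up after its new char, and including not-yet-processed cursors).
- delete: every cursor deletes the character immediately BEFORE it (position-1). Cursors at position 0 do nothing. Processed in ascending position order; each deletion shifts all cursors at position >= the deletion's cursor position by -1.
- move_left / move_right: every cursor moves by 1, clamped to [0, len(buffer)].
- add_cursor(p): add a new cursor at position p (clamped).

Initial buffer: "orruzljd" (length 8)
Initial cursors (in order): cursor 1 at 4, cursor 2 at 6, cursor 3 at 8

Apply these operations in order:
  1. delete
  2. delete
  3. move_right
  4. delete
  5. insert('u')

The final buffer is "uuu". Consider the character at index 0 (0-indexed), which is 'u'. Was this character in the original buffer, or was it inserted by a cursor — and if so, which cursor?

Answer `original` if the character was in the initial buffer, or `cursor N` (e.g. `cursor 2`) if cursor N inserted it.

After op 1 (delete): buffer="orrzj" (len 5), cursors c1@3 c2@4 c3@5, authorship .....
After op 2 (delete): buffer="or" (len 2), cursors c1@2 c2@2 c3@2, authorship ..
After op 3 (move_right): buffer="or" (len 2), cursors c1@2 c2@2 c3@2, authorship ..
After op 4 (delete): buffer="" (len 0), cursors c1@0 c2@0 c3@0, authorship 
After op 5 (insert('u')): buffer="uuu" (len 3), cursors c1@3 c2@3 c3@3, authorship 123
Authorship (.=original, N=cursor N): 1 2 3
Index 0: author = 1

Answer: cursor 1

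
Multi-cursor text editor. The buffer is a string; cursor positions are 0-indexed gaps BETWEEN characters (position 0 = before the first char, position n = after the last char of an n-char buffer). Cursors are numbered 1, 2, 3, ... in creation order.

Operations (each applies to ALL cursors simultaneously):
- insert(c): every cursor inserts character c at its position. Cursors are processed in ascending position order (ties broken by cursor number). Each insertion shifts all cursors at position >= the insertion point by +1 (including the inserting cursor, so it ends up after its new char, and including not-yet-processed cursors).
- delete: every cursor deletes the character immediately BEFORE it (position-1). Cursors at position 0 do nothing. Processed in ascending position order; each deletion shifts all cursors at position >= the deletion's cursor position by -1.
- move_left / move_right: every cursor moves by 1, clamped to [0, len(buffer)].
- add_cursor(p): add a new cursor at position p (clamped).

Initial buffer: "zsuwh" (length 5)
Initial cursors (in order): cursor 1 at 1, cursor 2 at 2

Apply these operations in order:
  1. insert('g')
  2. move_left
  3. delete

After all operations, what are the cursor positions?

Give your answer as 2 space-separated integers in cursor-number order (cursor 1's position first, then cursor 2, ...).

After op 1 (insert('g')): buffer="zgsguwh" (len 7), cursors c1@2 c2@4, authorship .1.2...
After op 2 (move_left): buffer="zgsguwh" (len 7), cursors c1@1 c2@3, authorship .1.2...
After op 3 (delete): buffer="gguwh" (len 5), cursors c1@0 c2@1, authorship 12...

Answer: 0 1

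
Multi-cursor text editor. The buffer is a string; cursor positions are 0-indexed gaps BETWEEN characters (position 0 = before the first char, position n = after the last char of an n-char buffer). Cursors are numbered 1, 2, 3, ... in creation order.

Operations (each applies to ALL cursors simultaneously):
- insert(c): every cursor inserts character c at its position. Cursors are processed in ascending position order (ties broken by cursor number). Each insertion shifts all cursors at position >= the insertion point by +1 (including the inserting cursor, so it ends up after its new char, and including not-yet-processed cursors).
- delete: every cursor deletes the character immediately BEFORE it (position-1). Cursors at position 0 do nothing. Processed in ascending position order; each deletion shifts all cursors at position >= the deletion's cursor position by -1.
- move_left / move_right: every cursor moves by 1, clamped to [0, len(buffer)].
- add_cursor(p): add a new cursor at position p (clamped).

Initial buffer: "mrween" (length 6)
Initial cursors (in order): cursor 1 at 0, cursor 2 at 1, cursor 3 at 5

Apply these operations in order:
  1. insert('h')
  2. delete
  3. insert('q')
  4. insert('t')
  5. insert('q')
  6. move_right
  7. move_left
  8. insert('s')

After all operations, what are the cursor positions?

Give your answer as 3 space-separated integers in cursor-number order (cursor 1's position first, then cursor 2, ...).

Answer: 4 9 17

Derivation:
After op 1 (insert('h')): buffer="hmhrweehn" (len 9), cursors c1@1 c2@3 c3@8, authorship 1.2....3.
After op 2 (delete): buffer="mrween" (len 6), cursors c1@0 c2@1 c3@5, authorship ......
After op 3 (insert('q')): buffer="qmqrweeqn" (len 9), cursors c1@1 c2@3 c3@8, authorship 1.2....3.
After op 4 (insert('t')): buffer="qtmqtrweeqtn" (len 12), cursors c1@2 c2@5 c3@11, authorship 11.22....33.
After op 5 (insert('q')): buffer="qtqmqtqrweeqtqn" (len 15), cursors c1@3 c2@7 c3@14, authorship 111.222....333.
After op 6 (move_right): buffer="qtqmqtqrweeqtqn" (len 15), cursors c1@4 c2@8 c3@15, authorship 111.222....333.
After op 7 (move_left): buffer="qtqmqtqrweeqtqn" (len 15), cursors c1@3 c2@7 c3@14, authorship 111.222....333.
After op 8 (insert('s')): buffer="qtqsmqtqsrweeqtqsn" (len 18), cursors c1@4 c2@9 c3@17, authorship 1111.2222....3333.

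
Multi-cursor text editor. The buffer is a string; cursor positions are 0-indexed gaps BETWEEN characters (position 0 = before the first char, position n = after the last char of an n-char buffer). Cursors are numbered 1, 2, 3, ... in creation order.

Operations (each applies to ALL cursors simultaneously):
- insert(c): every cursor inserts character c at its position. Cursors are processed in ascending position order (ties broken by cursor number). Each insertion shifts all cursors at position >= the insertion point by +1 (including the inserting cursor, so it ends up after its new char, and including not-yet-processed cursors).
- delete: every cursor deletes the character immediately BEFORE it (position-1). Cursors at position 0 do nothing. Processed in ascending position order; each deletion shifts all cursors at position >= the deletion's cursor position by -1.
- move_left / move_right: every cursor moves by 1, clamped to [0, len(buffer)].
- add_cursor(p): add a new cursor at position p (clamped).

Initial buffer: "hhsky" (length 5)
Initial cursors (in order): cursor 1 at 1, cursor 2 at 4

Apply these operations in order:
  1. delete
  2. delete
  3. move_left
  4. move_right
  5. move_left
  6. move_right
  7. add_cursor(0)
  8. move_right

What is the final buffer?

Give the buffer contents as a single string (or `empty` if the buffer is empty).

After op 1 (delete): buffer="hsy" (len 3), cursors c1@0 c2@2, authorship ...
After op 2 (delete): buffer="hy" (len 2), cursors c1@0 c2@1, authorship ..
After op 3 (move_left): buffer="hy" (len 2), cursors c1@0 c2@0, authorship ..
After op 4 (move_right): buffer="hy" (len 2), cursors c1@1 c2@1, authorship ..
After op 5 (move_left): buffer="hy" (len 2), cursors c1@0 c2@0, authorship ..
After op 6 (move_right): buffer="hy" (len 2), cursors c1@1 c2@1, authorship ..
After op 7 (add_cursor(0)): buffer="hy" (len 2), cursors c3@0 c1@1 c2@1, authorship ..
After op 8 (move_right): buffer="hy" (len 2), cursors c3@1 c1@2 c2@2, authorship ..

Answer: hy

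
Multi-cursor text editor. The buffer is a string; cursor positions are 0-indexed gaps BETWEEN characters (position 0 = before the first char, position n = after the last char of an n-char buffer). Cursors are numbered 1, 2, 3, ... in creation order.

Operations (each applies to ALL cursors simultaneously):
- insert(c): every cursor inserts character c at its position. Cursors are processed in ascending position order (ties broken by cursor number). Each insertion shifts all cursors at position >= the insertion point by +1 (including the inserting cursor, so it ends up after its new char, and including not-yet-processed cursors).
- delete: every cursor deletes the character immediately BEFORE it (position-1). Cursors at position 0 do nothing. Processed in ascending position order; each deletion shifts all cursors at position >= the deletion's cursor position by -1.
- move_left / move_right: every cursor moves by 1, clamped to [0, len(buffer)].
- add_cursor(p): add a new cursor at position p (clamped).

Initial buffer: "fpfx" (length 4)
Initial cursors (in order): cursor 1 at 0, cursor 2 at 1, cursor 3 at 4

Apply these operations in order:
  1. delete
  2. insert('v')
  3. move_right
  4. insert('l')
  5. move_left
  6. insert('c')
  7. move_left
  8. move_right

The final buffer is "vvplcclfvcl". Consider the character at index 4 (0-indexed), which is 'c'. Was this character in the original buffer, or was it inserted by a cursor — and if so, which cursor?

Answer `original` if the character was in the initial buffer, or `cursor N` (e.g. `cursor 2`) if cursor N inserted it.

After op 1 (delete): buffer="pf" (len 2), cursors c1@0 c2@0 c3@2, authorship ..
After op 2 (insert('v')): buffer="vvpfv" (len 5), cursors c1@2 c2@2 c3@5, authorship 12..3
After op 3 (move_right): buffer="vvpfv" (len 5), cursors c1@3 c2@3 c3@5, authorship 12..3
After op 4 (insert('l')): buffer="vvpllfvl" (len 8), cursors c1@5 c2@5 c3@8, authorship 12.12.33
After op 5 (move_left): buffer="vvpllfvl" (len 8), cursors c1@4 c2@4 c3@7, authorship 12.12.33
After op 6 (insert('c')): buffer="vvplcclfvcl" (len 11), cursors c1@6 c2@6 c3@10, authorship 12.1122.333
After op 7 (move_left): buffer="vvplcclfvcl" (len 11), cursors c1@5 c2@5 c3@9, authorship 12.1122.333
After op 8 (move_right): buffer="vvplcclfvcl" (len 11), cursors c1@6 c2@6 c3@10, authorship 12.1122.333
Authorship (.=original, N=cursor N): 1 2 . 1 1 2 2 . 3 3 3
Index 4: author = 1

Answer: cursor 1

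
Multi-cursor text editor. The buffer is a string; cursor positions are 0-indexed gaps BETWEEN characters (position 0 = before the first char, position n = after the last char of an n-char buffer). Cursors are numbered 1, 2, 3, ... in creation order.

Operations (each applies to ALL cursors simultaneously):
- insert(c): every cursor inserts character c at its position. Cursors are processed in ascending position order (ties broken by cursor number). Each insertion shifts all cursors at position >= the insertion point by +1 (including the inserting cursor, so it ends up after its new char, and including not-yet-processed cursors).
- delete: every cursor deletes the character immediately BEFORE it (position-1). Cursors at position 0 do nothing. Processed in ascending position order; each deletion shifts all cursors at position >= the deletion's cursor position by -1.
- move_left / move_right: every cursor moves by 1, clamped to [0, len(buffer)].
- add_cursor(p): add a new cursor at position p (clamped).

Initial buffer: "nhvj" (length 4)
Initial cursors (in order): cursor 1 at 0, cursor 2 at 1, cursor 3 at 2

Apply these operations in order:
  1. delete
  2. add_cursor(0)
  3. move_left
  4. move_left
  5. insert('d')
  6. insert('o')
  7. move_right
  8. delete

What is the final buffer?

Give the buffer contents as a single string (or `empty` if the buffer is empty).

Answer: ddddoj

Derivation:
After op 1 (delete): buffer="vj" (len 2), cursors c1@0 c2@0 c3@0, authorship ..
After op 2 (add_cursor(0)): buffer="vj" (len 2), cursors c1@0 c2@0 c3@0 c4@0, authorship ..
After op 3 (move_left): buffer="vj" (len 2), cursors c1@0 c2@0 c3@0 c4@0, authorship ..
After op 4 (move_left): buffer="vj" (len 2), cursors c1@0 c2@0 c3@0 c4@0, authorship ..
After op 5 (insert('d')): buffer="ddddvj" (len 6), cursors c1@4 c2@4 c3@4 c4@4, authorship 1234..
After op 6 (insert('o')): buffer="ddddoooovj" (len 10), cursors c1@8 c2@8 c3@8 c4@8, authorship 12341234..
After op 7 (move_right): buffer="ddddoooovj" (len 10), cursors c1@9 c2@9 c3@9 c4@9, authorship 12341234..
After op 8 (delete): buffer="ddddoj" (len 6), cursors c1@5 c2@5 c3@5 c4@5, authorship 12341.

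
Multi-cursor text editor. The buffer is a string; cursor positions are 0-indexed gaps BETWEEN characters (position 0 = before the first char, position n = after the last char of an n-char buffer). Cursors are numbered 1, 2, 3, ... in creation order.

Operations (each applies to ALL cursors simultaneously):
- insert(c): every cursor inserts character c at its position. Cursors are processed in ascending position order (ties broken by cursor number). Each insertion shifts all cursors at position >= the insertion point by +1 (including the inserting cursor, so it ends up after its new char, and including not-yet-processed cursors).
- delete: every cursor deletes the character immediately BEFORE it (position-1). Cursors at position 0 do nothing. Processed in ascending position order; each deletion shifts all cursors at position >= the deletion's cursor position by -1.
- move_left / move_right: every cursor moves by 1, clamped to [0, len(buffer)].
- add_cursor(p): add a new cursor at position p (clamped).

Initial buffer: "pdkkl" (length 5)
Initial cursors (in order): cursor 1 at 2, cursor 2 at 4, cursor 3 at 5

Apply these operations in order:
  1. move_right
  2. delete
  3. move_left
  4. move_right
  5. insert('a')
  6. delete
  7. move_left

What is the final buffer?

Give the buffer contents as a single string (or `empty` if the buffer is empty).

Answer: pd

Derivation:
After op 1 (move_right): buffer="pdkkl" (len 5), cursors c1@3 c2@5 c3@5, authorship .....
After op 2 (delete): buffer="pd" (len 2), cursors c1@2 c2@2 c3@2, authorship ..
After op 3 (move_left): buffer="pd" (len 2), cursors c1@1 c2@1 c3@1, authorship ..
After op 4 (move_right): buffer="pd" (len 2), cursors c1@2 c2@2 c3@2, authorship ..
After op 5 (insert('a')): buffer="pdaaa" (len 5), cursors c1@5 c2@5 c3@5, authorship ..123
After op 6 (delete): buffer="pd" (len 2), cursors c1@2 c2@2 c3@2, authorship ..
After op 7 (move_left): buffer="pd" (len 2), cursors c1@1 c2@1 c3@1, authorship ..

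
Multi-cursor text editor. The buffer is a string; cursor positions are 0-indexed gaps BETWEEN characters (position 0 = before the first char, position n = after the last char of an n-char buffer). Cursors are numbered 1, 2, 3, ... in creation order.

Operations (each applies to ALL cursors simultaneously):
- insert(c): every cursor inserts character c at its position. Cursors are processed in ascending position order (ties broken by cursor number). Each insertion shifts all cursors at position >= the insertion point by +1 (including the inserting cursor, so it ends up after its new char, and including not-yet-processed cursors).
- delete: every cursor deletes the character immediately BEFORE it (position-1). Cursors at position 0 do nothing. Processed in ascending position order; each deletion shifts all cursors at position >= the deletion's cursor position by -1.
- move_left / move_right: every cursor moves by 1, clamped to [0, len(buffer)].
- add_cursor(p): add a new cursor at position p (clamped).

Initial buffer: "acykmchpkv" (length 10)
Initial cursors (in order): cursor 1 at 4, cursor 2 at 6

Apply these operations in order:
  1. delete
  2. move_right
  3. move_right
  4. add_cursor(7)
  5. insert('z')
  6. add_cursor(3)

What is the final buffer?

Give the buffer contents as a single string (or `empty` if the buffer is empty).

After op 1 (delete): buffer="acymhpkv" (len 8), cursors c1@3 c2@4, authorship ........
After op 2 (move_right): buffer="acymhpkv" (len 8), cursors c1@4 c2@5, authorship ........
After op 3 (move_right): buffer="acymhpkv" (len 8), cursors c1@5 c2@6, authorship ........
After op 4 (add_cursor(7)): buffer="acymhpkv" (len 8), cursors c1@5 c2@6 c3@7, authorship ........
After op 5 (insert('z')): buffer="acymhzpzkzv" (len 11), cursors c1@6 c2@8 c3@10, authorship .....1.2.3.
After op 6 (add_cursor(3)): buffer="acymhzpzkzv" (len 11), cursors c4@3 c1@6 c2@8 c3@10, authorship .....1.2.3.

Answer: acymhzpzkzv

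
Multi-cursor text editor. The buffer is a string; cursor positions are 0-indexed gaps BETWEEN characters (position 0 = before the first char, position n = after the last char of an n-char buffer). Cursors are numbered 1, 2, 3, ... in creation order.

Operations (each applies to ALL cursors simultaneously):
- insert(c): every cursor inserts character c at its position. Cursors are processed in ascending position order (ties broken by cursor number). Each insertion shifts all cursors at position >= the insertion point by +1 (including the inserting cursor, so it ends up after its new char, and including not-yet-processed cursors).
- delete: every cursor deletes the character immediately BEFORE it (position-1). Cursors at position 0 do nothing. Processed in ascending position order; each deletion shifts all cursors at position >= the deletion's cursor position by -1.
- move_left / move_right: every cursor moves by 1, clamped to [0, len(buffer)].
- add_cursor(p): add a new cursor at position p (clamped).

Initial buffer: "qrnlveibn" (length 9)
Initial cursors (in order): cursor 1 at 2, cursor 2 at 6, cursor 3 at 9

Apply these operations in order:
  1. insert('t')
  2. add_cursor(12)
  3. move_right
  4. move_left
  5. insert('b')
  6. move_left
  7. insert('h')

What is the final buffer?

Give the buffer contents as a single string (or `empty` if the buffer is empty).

Answer: qrthbnlvethbibnbhhbt

Derivation:
After op 1 (insert('t')): buffer="qrtnlvetibnt" (len 12), cursors c1@3 c2@8 c3@12, authorship ..1....2...3
After op 2 (add_cursor(12)): buffer="qrtnlvetibnt" (len 12), cursors c1@3 c2@8 c3@12 c4@12, authorship ..1....2...3
After op 3 (move_right): buffer="qrtnlvetibnt" (len 12), cursors c1@4 c2@9 c3@12 c4@12, authorship ..1....2...3
After op 4 (move_left): buffer="qrtnlvetibnt" (len 12), cursors c1@3 c2@8 c3@11 c4@11, authorship ..1....2...3
After op 5 (insert('b')): buffer="qrtbnlvetbibnbbt" (len 16), cursors c1@4 c2@10 c3@15 c4@15, authorship ..11....22...343
After op 6 (move_left): buffer="qrtbnlvetbibnbbt" (len 16), cursors c1@3 c2@9 c3@14 c4@14, authorship ..11....22...343
After op 7 (insert('h')): buffer="qrthbnlvethbibnbhhbt" (len 20), cursors c1@4 c2@11 c3@18 c4@18, authorship ..111....222...33443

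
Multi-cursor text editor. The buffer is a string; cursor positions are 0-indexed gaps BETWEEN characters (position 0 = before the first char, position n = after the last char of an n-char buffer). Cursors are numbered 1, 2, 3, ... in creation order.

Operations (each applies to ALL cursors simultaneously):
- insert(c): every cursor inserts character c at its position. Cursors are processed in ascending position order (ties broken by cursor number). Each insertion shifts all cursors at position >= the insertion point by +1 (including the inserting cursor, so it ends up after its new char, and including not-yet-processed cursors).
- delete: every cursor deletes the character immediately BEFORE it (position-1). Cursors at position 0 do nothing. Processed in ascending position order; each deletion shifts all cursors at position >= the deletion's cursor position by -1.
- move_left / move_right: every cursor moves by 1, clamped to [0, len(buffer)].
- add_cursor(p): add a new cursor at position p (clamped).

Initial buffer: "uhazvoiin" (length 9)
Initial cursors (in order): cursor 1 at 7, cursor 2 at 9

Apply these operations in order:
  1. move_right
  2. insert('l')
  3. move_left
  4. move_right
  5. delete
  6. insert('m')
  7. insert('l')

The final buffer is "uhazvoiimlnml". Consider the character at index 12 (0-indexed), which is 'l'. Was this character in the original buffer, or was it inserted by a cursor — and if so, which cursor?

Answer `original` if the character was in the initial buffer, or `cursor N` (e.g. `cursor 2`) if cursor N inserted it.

Answer: cursor 2

Derivation:
After op 1 (move_right): buffer="uhazvoiin" (len 9), cursors c1@8 c2@9, authorship .........
After op 2 (insert('l')): buffer="uhazvoiilnl" (len 11), cursors c1@9 c2@11, authorship ........1.2
After op 3 (move_left): buffer="uhazvoiilnl" (len 11), cursors c1@8 c2@10, authorship ........1.2
After op 4 (move_right): buffer="uhazvoiilnl" (len 11), cursors c1@9 c2@11, authorship ........1.2
After op 5 (delete): buffer="uhazvoiin" (len 9), cursors c1@8 c2@9, authorship .........
After op 6 (insert('m')): buffer="uhazvoiimnm" (len 11), cursors c1@9 c2@11, authorship ........1.2
After op 7 (insert('l')): buffer="uhazvoiimlnml" (len 13), cursors c1@10 c2@13, authorship ........11.22
Authorship (.=original, N=cursor N): . . . . . . . . 1 1 . 2 2
Index 12: author = 2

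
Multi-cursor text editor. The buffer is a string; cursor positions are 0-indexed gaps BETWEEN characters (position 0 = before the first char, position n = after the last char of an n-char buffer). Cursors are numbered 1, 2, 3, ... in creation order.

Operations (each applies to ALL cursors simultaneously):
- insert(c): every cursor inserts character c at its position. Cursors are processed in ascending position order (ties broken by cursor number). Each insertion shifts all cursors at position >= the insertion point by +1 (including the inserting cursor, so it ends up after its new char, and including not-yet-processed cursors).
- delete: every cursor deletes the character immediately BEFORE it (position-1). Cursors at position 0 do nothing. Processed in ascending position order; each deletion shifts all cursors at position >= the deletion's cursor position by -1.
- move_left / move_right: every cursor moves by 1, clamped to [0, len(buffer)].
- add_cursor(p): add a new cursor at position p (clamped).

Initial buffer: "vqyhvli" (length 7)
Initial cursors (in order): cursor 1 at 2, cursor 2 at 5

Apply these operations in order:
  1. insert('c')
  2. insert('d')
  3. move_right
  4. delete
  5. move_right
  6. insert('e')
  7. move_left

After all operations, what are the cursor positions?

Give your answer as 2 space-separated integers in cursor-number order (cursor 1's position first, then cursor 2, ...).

Answer: 5 10

Derivation:
After op 1 (insert('c')): buffer="vqcyhvcli" (len 9), cursors c1@3 c2@7, authorship ..1...2..
After op 2 (insert('d')): buffer="vqcdyhvcdli" (len 11), cursors c1@4 c2@9, authorship ..11...22..
After op 3 (move_right): buffer="vqcdyhvcdli" (len 11), cursors c1@5 c2@10, authorship ..11...22..
After op 4 (delete): buffer="vqcdhvcdi" (len 9), cursors c1@4 c2@8, authorship ..11..22.
After op 5 (move_right): buffer="vqcdhvcdi" (len 9), cursors c1@5 c2@9, authorship ..11..22.
After op 6 (insert('e')): buffer="vqcdhevcdie" (len 11), cursors c1@6 c2@11, authorship ..11.1.22.2
After op 7 (move_left): buffer="vqcdhevcdie" (len 11), cursors c1@5 c2@10, authorship ..11.1.22.2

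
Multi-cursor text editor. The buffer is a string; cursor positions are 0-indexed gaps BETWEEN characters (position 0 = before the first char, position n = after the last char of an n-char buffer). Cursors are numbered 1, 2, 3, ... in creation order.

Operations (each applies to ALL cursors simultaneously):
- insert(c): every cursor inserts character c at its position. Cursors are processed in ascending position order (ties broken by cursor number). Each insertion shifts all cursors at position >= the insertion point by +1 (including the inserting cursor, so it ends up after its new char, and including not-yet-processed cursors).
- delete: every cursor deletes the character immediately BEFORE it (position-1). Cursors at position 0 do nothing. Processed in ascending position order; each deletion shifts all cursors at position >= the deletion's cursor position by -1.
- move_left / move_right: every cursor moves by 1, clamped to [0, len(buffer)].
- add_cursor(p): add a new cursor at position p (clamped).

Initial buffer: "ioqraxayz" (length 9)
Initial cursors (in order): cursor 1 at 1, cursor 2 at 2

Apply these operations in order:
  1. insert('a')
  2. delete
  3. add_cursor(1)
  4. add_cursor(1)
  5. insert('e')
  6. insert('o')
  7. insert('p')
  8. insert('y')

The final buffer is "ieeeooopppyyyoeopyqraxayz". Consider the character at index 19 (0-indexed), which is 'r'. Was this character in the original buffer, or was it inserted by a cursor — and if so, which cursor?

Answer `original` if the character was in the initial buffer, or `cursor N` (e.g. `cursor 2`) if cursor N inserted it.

Answer: original

Derivation:
After op 1 (insert('a')): buffer="iaoaqraxayz" (len 11), cursors c1@2 c2@4, authorship .1.2.......
After op 2 (delete): buffer="ioqraxayz" (len 9), cursors c1@1 c2@2, authorship .........
After op 3 (add_cursor(1)): buffer="ioqraxayz" (len 9), cursors c1@1 c3@1 c2@2, authorship .........
After op 4 (add_cursor(1)): buffer="ioqraxayz" (len 9), cursors c1@1 c3@1 c4@1 c2@2, authorship .........
After op 5 (insert('e')): buffer="ieeeoeqraxayz" (len 13), cursors c1@4 c3@4 c4@4 c2@6, authorship .134.2.......
After op 6 (insert('o')): buffer="ieeeooooeoqraxayz" (len 17), cursors c1@7 c3@7 c4@7 c2@10, authorship .134134.22.......
After op 7 (insert('p')): buffer="ieeeooopppoeopqraxayz" (len 21), cursors c1@10 c3@10 c4@10 c2@14, authorship .134134134.222.......
After op 8 (insert('y')): buffer="ieeeooopppyyyoeopyqraxayz" (len 25), cursors c1@13 c3@13 c4@13 c2@18, authorship .134134134134.2222.......
Authorship (.=original, N=cursor N): . 1 3 4 1 3 4 1 3 4 1 3 4 . 2 2 2 2 . . . . . . .
Index 19: author = original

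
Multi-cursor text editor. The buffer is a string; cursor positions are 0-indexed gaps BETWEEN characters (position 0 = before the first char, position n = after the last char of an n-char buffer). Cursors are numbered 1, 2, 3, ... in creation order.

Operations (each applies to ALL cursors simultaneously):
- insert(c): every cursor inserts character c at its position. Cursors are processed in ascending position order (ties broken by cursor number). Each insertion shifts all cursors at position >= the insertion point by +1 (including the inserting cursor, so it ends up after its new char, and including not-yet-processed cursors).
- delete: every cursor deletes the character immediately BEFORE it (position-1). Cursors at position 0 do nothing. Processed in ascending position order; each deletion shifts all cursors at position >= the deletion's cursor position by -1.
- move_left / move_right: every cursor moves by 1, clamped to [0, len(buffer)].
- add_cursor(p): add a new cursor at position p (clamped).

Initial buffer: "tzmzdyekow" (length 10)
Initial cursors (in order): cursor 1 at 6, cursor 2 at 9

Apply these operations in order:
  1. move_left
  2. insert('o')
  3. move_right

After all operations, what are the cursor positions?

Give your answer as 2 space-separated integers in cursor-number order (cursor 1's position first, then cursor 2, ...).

After op 1 (move_left): buffer="tzmzdyekow" (len 10), cursors c1@5 c2@8, authorship ..........
After op 2 (insert('o')): buffer="tzmzdoyekoow" (len 12), cursors c1@6 c2@10, authorship .....1...2..
After op 3 (move_right): buffer="tzmzdoyekoow" (len 12), cursors c1@7 c2@11, authorship .....1...2..

Answer: 7 11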